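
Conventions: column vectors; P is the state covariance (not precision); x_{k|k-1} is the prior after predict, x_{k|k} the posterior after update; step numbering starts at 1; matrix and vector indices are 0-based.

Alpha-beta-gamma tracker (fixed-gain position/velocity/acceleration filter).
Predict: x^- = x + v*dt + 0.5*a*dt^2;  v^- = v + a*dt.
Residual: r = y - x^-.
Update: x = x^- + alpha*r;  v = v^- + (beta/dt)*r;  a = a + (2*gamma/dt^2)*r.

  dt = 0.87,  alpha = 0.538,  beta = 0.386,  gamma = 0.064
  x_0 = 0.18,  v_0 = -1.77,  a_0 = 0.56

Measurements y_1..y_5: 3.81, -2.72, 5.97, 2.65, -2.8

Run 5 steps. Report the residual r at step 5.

step 1: x_pred=-1.1480  r=4.9580  x^+=1.5194  v^+=0.9169  a^+=1.3984
step 2: x_pred=2.8464  r=-5.5664  x^+=-0.1483  v^+=-0.3361  a^+=0.4571
step 3: x_pred=-0.2677  r=6.2377  x^+=3.0882  v^+=2.8291  a^+=1.5120
step 4: x_pred=6.1217  r=-3.4717  x^+=4.2539  v^+=2.6042  a^+=0.9249
step 5: x_pred=6.8696  r=-9.6696  x^+=1.6674  v^+=-0.8813  a^+=-0.7104

resid = -9.6696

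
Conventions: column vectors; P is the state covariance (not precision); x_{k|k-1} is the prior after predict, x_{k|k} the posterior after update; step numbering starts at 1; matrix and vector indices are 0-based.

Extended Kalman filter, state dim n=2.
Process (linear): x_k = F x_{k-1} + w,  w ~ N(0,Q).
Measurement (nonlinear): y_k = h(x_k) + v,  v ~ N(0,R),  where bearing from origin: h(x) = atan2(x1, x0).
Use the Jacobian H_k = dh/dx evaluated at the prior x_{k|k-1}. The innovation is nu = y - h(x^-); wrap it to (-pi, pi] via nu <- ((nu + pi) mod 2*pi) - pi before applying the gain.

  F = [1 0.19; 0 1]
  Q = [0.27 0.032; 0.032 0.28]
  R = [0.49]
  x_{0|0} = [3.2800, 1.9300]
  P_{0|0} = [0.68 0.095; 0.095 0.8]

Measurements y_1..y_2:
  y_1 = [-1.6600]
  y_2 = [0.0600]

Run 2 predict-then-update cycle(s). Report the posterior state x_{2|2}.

x_post = [4.0715, 1.0345]

step 1: x^-=[3.6467, 1.9300]  P^-=[1.0150 0.2790; 0.2790 1.0800]  H_jac=[-0.1134 0.2142]  S=[0.5391]  K=[-0.1026; 0.3705]  nu=[-2.1468]  x^+=[3.8670, 1.1346]  P^+=[1.0093 0.2995; 0.2995 1.0060]
step 2: x^-=[4.0825, 1.1346]  P^-=[1.4294 0.5226; 0.5226 1.2860]  H_jac=[-0.0632 0.2274]  S=[0.5472]  K=[0.0521; 0.4740]  nu=[-0.2111]  x^+=[4.0715, 1.0345]  P^+=[1.4279 0.5091; 0.5091 1.1630]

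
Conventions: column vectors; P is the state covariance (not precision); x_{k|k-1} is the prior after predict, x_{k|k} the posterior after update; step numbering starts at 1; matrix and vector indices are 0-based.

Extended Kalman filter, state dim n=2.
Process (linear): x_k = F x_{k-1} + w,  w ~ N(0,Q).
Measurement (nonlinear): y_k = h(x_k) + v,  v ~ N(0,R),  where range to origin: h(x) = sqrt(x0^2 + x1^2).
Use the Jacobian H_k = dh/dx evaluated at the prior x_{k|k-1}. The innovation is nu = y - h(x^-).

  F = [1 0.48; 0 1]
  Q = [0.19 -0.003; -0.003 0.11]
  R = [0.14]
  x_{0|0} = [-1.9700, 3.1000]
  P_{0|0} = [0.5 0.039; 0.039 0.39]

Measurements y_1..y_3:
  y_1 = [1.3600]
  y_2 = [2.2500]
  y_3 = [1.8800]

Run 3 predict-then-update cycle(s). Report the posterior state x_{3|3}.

step 1: x^-=[-0.4820, 3.1000]  P^-=[0.8173 0.2232; 0.2232 0.5000]  H_jac=[-0.1536 0.9881]  S=[0.5797]  K=[0.1638; 0.7931]  nu=[-1.7772]  x^+=[-0.7732, 1.6905]  P^+=[0.8017 0.1479; 0.1479 0.1354]
step 2: x^-=[0.0382, 1.6905]  P^-=[1.1649 0.2098; 0.2098 0.2454]  H_jac=[0.0226 0.9997]  S=[0.3953]  K=[0.5973; 0.6325]  nu=[0.5591]  x^+=[0.3722, 2.0441]  P^+=[1.0238 0.0605; 0.0605 0.0872]
step 3: x^-=[1.3534, 2.0441]  P^-=[1.2920 0.0993; 0.0993 0.1972]  H_jac=[0.5521 0.8338]  S=[0.7623]  K=[1.0443; 0.2876]  nu=[-0.5715]  x^+=[0.7565, 1.8797]  P^+=[0.4606 -0.1296; -0.1296 0.1341]

x_post = [0.7565, 1.8797]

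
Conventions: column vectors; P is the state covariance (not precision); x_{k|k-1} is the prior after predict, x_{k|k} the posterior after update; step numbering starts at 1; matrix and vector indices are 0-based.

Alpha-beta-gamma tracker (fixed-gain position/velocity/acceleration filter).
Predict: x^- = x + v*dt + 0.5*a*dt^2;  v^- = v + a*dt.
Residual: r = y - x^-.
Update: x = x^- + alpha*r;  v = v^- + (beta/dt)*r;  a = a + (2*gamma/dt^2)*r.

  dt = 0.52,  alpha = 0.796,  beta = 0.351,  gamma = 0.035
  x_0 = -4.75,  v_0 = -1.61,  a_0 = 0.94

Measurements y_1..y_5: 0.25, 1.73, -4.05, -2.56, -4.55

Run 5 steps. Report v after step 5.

step 1: x_pred=-5.4601  r=5.7101  x^+=-0.9149  v^+=2.7331  a^+=2.4182
step 2: x_pred=0.8333  r=0.8967  x^+=1.5471  v^+=4.5959  a^+=2.6503
step 3: x_pred=4.2952  r=-8.3452  x^+=-2.3476  v^+=0.3410  a^+=0.4900
step 4: x_pred=-2.1040  r=-0.4560  x^+=-2.4670  v^+=0.2880  a^+=0.3719
step 5: x_pred=-2.2669  r=-2.2831  x^+=-4.0843  v^+=-1.0597  a^+=-0.2191

v_post = -1.0597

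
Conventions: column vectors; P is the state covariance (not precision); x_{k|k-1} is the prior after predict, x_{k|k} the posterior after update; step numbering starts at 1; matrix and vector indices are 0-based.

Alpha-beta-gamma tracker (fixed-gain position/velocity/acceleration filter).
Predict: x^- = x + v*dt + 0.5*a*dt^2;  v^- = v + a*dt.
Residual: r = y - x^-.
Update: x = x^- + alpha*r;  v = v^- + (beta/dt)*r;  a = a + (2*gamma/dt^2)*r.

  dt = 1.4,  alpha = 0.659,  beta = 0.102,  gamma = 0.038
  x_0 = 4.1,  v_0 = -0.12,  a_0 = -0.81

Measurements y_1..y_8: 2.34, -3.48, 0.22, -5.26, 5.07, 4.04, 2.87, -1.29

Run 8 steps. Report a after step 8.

step 1: x_pred=3.1382  r=-0.7982  x^+=2.6122  v^+=-1.3122  a^+=-0.8410
step 2: x_pred=-0.0490  r=-3.4310  x^+=-2.3100  v^+=-2.7395  a^+=-0.9740
step 3: x_pred=-7.0998  r=7.3198  x^+=-2.2760  v^+=-3.5698  a^+=-0.6902
step 4: x_pred=-7.9501  r=2.6901  x^+=-6.1773  v^+=-4.3400  a^+=-0.5859
step 5: x_pred=-12.8274  r=17.8974  x^+=-1.0330  v^+=-3.8562  a^+=0.1081
step 6: x_pred=-6.3258  r=10.3658  x^+=0.5053  v^+=-2.9496  a^+=0.5101
step 7: x_pred=-3.1244  r=5.9944  x^+=0.8259  v^+=-1.7988  a^+=0.7425
step 8: x_pred=-0.9648  r=-0.3252  x^+=-1.1791  v^+=-0.7830  a^+=0.7299

a_post = 0.7299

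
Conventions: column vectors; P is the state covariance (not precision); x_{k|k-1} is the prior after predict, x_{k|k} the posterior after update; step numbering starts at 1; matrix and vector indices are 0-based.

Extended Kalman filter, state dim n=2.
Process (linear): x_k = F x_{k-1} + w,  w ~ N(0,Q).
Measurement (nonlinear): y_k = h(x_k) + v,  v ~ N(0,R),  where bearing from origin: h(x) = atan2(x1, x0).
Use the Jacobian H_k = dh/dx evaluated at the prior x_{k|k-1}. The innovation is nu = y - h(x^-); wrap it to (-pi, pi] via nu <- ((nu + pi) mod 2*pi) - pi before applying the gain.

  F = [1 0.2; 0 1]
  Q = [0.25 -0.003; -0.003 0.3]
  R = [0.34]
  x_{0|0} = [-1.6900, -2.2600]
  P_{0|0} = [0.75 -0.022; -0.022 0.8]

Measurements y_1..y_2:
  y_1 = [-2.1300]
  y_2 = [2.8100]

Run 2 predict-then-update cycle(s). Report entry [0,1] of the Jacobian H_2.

H_jac[0,1] = -0.2117

step 1: x^-=[-2.1420, -2.2600]  P^-=[1.0232 0.1350; 0.1350 1.1000]  H_jac=[0.2331 -0.2209]  S=[0.4354]  K=[0.4793; -0.4859]  nu=[0.1994]  x^+=[-2.0464, -2.3569]  P^+=[0.9232 0.2364; 0.2364 0.9972]
step 2: x^-=[-2.5178, -2.3569]  P^-=[1.3076 0.4328; 0.4328 1.2972]  H_jac=[0.1982 -0.2117]  S=[0.4132]  K=[0.4054; -0.4570]  nu=[-1.0840]  x^+=[-2.9572, -1.8615]  P^+=[1.2397 0.5094; 0.5094 1.2109]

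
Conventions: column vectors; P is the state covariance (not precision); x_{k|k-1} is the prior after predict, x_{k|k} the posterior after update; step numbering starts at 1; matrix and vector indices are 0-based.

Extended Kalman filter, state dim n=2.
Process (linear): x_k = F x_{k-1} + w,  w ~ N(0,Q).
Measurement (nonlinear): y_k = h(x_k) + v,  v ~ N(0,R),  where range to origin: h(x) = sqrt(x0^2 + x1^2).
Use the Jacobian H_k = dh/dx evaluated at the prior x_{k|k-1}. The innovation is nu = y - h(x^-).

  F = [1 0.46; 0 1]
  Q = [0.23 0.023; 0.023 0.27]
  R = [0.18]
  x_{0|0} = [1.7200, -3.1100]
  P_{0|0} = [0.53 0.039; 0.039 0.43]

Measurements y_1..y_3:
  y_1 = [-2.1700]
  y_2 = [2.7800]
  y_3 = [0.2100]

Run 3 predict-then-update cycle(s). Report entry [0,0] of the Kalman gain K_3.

K[0,0] = 0.6178

step 1: x^-=[0.2894, -3.1100]  P^-=[0.8869 0.2598; 0.2598 0.7000]  H_jac=[0.0927 -0.9957]  S=[0.8337]  K=[-0.2117; -0.8072]  nu=[-5.2934]  x^+=[1.4102, 1.1627]  P^+=[0.8495 0.1173; 0.1173 0.1568]
step 2: x^-=[1.9450, 1.1627]  P^-=[1.2206 0.2125; 0.2125 0.4268]  H_jac=[0.8583 0.5131]  S=[1.3788]  K=[0.8389; 0.2911]  nu=[0.5139]  x^+=[2.3762, 1.3123]  P^+=[0.2502 -0.1243; -0.1243 0.3100]
step 3: x^-=[2.9799, 1.3123]  P^-=[0.4315 0.0413; 0.0413 0.5800]  H_jac=[0.9152 0.4031]  S=[0.6661]  K=[0.6178; 0.4077]  nu=[-3.0460]  x^+=[1.0979, 0.0704]  P^+=[0.1772 -0.1265; -0.1265 0.4693]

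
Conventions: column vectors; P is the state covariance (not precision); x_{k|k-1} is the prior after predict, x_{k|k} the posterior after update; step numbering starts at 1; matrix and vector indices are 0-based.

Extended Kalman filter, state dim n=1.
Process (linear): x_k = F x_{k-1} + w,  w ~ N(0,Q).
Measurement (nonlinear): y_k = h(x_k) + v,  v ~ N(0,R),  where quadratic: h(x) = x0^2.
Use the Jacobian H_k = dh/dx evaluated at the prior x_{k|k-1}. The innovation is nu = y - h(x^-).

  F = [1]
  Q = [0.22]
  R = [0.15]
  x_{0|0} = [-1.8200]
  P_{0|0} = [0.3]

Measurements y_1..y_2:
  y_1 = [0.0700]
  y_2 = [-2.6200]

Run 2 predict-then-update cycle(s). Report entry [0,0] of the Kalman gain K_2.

step 1: x^-=[-1.8200]  P^-=[0.5200]  H_jac=[-3.6400]  S=[7.0398]  K=[-0.2689]  nu=[-3.2424]  x^+=[-0.9482]  P^+=[0.0111]
step 2: x^-=[-0.9482]  P^-=[0.2311]  H_jac=[-1.8964]  S=[0.9811]  K=[-0.4467]  nu=[-3.5191]  x^+=[0.6237]  P^+=[0.0353]

K[0,0] = -0.4467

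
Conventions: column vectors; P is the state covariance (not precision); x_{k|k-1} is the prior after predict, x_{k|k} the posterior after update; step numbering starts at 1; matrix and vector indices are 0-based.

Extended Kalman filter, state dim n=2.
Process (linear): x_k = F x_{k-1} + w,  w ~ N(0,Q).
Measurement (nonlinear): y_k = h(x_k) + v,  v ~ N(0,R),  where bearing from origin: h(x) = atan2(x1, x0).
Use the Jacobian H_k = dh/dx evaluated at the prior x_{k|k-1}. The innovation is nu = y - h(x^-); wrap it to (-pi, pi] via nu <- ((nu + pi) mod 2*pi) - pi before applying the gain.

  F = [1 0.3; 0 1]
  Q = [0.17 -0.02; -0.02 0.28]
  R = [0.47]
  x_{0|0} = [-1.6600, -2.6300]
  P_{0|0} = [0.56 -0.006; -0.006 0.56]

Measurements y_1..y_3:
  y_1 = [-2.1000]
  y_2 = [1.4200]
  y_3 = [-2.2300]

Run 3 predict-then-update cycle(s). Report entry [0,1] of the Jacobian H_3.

step 1: x^-=[-2.4490, -2.6300]  P^-=[0.7768 0.1420; 0.1420 0.8400]  H_jac=[0.2036 -0.1896]  S=[0.5215]  K=[0.2517; -0.2500]  nu=[0.2206]  x^+=[-2.3935, -2.6851]  P^+=[0.7438 0.1748; 0.1748 0.8074]
step 2: x^-=[-3.1990, -2.6851]  P^-=[1.0913 0.3970; 0.3970 1.0874]  H_jac=[0.1539 -0.1834]  S=[0.5100]  K=[0.1866; -0.2712]  nu=[-2.4199]  x^+=[-3.6506, -2.0289]  P^+=[1.0736 0.4228; 0.4228 1.0499]
step 3: x^-=[-4.2593, -2.0289]  P^-=[1.5918 0.7178; 0.7178 1.3299]  H_jac=[0.0912 -0.1914]  S=[0.5069]  K=[0.0153; -0.3730]  nu=[0.4670]  x^+=[-4.2522, -2.2031]  P^+=[1.5916 0.7207; 0.7207 1.2594]

H_jac[0,1] = -0.1914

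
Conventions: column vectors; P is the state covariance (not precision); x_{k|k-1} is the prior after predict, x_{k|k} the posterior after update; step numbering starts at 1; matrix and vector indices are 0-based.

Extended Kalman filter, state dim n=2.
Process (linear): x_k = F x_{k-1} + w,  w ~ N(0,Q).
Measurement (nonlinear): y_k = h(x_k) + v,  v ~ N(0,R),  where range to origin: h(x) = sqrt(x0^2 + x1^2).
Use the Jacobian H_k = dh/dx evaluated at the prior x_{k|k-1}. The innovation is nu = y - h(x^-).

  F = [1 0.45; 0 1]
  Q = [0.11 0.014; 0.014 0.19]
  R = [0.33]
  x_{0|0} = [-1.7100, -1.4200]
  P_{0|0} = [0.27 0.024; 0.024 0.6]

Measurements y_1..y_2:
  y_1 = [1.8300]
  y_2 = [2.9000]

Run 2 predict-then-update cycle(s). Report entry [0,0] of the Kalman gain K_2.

step 1: x^-=[-2.3490, -1.4200]  P^-=[0.5231 0.3080; 0.3080 0.7900]  H_jac=[-0.8558 -0.5173]  S=[1.1972]  K=[-0.5070; -0.5615]  nu=[-0.9148]  x^+=[-1.8852, -0.9063]  P^+=[0.2154 -0.0328; -0.0328 0.4125]
step 2: x^-=[-2.2930, -0.9063]  P^-=[0.3793 0.1668; 0.1668 0.6025]  H_jac=[-0.9300 -0.3676]  S=[0.8535]  K=[-0.4852; -0.4412]  nu=[0.4344]  x^+=[-2.5038, -1.0980]  P^+=[0.1784 -0.0159; -0.0159 0.4364]

K[0,0] = -0.4852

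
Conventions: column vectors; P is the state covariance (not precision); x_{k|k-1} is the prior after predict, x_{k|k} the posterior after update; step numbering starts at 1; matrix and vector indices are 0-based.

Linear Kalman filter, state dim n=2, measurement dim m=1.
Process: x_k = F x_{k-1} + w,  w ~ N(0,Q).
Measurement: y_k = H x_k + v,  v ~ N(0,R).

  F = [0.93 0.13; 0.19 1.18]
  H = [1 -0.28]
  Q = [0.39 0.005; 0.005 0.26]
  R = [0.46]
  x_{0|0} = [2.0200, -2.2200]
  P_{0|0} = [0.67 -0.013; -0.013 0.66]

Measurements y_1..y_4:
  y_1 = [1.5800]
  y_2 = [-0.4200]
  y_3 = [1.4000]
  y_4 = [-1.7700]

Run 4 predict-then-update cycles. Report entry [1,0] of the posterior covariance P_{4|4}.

step 1: x^-=[1.5900, -2.2358]  P^-=[0.9775 0.2100; 0.2100 1.1973]  S=[1.4137]  K=[0.6498; -0.0886]  nu=[-0.6360]  x^+=[1.1767, -2.1795]  P^+=[0.3805 0.2914; 0.2914 1.1863]
step 2: x^-=[0.8110, -2.3482]  P^-=[0.8096 0.5812; 0.5812 2.0561]  S=[1.1053]  K=[0.5852; 0.0050]  nu=[-1.8885]  x^+=[-0.2942, -2.3576]  P^+=[0.4310 0.5780; 0.5780 2.0561]
step 3: x^-=[-0.5801, -2.8378]  P^-=[0.9373 1.0451; 1.0451 3.3977]  S=[1.0784]  K=[0.5978; 0.0870]  nu=[1.1855]  x^+=[0.1286, -2.7347]  P^+=[0.5519 0.9891; 0.9891 3.3895]
step 4: x^-=[-0.2359, -3.2025]  P^-=[1.1638 1.7323; 1.7323 5.4430]  S=[1.0804]  K=[0.6282; 0.1928]  nu=[-2.4308]  x^+=[-1.7630, -3.6711]  P^+=[0.7374 1.6015; 1.6015 5.4028]

P_post[1,0] = 1.6015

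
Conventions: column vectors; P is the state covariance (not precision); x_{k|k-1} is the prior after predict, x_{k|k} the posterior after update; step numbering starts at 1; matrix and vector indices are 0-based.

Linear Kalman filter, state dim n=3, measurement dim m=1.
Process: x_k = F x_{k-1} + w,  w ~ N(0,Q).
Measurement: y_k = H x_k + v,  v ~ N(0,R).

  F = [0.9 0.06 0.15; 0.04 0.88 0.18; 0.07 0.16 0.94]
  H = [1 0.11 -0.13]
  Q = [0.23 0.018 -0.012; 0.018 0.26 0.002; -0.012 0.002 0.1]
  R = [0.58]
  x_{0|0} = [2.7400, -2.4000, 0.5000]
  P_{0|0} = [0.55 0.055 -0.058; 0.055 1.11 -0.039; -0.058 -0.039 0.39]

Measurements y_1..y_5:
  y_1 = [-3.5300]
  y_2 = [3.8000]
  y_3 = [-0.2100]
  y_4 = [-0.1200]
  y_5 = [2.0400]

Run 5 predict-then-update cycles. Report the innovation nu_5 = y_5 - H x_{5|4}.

step 1: x^-=[2.3970, -1.9124, 0.2778]  P^-=[0.6778 0.1353 0.0436; 0.1353 1.1238 0.1933; 0.0436 0.1933 0.4576]  S=[1.2921]  K=[0.5317; 0.1810; 0.0042]  nu=[-5.6805]  x^+=[-0.6236, -2.9403, 0.2540]  P^+=[0.3125 0.0110 0.0408; 0.0110 1.0815 0.1923; 0.0408 0.1923 0.4576]
step 2: x^-=[-0.6996, -2.5667, -0.2753]  P^-=[0.5130 0.1417 0.1346; 0.1417 1.1751 0.4000; 0.1346 0.4000 0.5970]  S=[1.1020]  K=[0.4637; 0.1987; 0.0916]  nu=[4.7461]  x^+=[1.5014, -1.6235, 0.1595]  P^+=[0.2760 0.0402 0.0878; 0.0402 1.1316 0.3799; 0.0878 0.3799 0.5877]
step 3: x^-=[1.2778, -1.3399, -0.0047]  P^-=[0.5057 0.2045 0.2108; 0.2045 1.2802 0.5939; 0.2108 0.5939 0.7763]  S=[1.0875]  K=[0.4605; 0.2465; 0.1611]  nu=[-1.3410]  x^+=[0.6603, -1.6705, -0.2207]  P^+=[0.2751 0.0810 0.1301; 0.0810 1.2141 0.5507; 0.1301 0.5507 0.7481]
step 4: x^-=[0.4609, -1.4833, -0.4285]  P^-=[0.5278 0.2771 0.2902; 0.2771 1.4069 0.7837; 0.2902 0.7837 0.9781]  S=[1.1045]  K=[0.4713; 0.2987; 0.2257]  nu=[-0.4735]  x^+=[0.2378, -1.6248, -0.5354]  P^+=[0.2825 0.1215 0.1727; 0.1215 1.3084 0.7093; 0.1727 0.7093 0.9218]
step 5: x^-=[0.0362, -1.5167, -0.7466]  P^-=[0.5568 0.3490 0.3713; 0.3490 1.5393 0.9670; 0.3713 0.9670 1.1882]  S=[1.1281]  K=[0.4848; 0.3480; 0.2865]  nu=[2.0736]  x^+=[1.0415, -0.7950, -0.1525]  P^+=[0.2916 0.1587 0.2146; 0.1587 1.4026 0.8546; 0.2146 0.8546 1.0956]

innov = [2.0736]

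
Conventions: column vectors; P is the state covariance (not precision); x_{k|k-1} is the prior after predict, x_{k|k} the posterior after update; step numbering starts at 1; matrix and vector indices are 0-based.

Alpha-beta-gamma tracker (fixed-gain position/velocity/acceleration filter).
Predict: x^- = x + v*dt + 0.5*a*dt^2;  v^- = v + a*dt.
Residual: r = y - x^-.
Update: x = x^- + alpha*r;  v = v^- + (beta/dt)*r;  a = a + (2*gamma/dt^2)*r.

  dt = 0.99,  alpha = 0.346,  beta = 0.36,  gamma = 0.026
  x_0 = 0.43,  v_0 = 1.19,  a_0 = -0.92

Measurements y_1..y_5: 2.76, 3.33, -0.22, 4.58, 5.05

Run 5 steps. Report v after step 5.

step 1: x_pred=1.1573  r=1.6027  x^+=1.7118  v^+=0.8620  a^+=-0.8350
step 2: x_pred=2.1560  r=1.1740  x^+=2.5622  v^+=0.4623  a^+=-0.7727
step 3: x_pred=2.6412  r=-2.8612  x^+=1.6513  v^+=-1.3431  a^+=-0.9245
step 4: x_pred=-0.1315  r=4.7115  x^+=1.4987  v^+=-0.5451  a^+=-0.6745
step 5: x_pred=0.6285  r=4.4215  x^+=2.1584  v^+=0.3950  a^+=-0.4399

v_post = 0.3950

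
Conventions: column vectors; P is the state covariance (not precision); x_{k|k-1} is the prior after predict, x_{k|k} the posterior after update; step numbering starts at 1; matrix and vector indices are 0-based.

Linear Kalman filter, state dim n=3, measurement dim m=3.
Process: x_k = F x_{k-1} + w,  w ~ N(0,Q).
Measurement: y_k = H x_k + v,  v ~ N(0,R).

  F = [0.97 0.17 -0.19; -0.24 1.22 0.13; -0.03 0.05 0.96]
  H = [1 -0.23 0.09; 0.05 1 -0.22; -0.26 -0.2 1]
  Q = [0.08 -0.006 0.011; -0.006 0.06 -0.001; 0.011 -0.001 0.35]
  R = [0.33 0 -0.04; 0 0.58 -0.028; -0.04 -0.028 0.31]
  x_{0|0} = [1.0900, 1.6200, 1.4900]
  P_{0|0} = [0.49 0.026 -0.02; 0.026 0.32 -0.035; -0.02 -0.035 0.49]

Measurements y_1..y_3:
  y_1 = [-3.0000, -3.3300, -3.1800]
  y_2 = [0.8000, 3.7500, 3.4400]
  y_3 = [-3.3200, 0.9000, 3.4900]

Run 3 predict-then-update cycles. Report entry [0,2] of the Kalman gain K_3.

step 1: x^-=[1.0496, 1.9085, 1.4787]  P^-=[0.5862 -0.0322 -0.1129; -0.0322 0.5477 0.0454; -0.1129 0.0454 0.8005]  S=[0.9443 -0.1136 -0.2122; -0.1136 1.1472 -0.2773; -0.2122 -0.2773 1.2093]  K=[0.6031 0.0558 -0.0955; -0.0969 0.4684 0.0443; 0.1138 0.0649 0.7136]  nu=[-3.7437, -4.9657, -4.0041]  x^+=[-1.1033, -0.2324, -2.1271]  P^+=[0.2084 0.0255 0.0040; 0.0255 0.2841 0.0679; 0.0040 0.0679 0.2295]
step 2: x^-=[-0.7055, -0.2952, -2.0206]  P^-=[0.2951 0.0143 -0.0192; 0.0143 0.5051 0.1243; -0.0192 0.1243 0.5686]  S=[0.6412 -0.0769 -0.0939; -0.0769 1.0606 -0.1341; -0.0939 -0.1341 0.8805]  K=[0.4511 0.0571 -0.0554; -0.0744 0.4564 0.0838; 0.1108 0.0884 0.6485]  nu=[1.6195, 3.6360, 5.2181]  x^+=[-0.0564, 1.6809, 1.8642]  P^+=[0.1569 0.0290 0.0098; 0.0290 0.2784 0.0794; 0.0098 0.0794 0.2125]
step 3: x^-=[-0.1231, 2.3066, 1.8753]  P^-=[0.2441 0.0281 -0.0074; 0.0281 0.4946 0.1334; -0.0074 0.1334 0.5537]  S=[0.5850 -0.0644 -0.0751; -0.0644 1.0462 -0.1210; -0.0751 -0.1210 0.8533]  K=[0.4059 0.0598 -0.0454; -0.0645 0.4525 0.0904; 0.1128 0.0920 0.6428]  nu=[-2.8351, -0.9879, 2.0440]  x^+=[-1.4258, 2.2271, 2.7785]  P^+=[0.1420 0.0313 0.0112; 0.0313 0.2762 0.0813; 0.0112 0.0813 0.2113]

K[0,2] = -0.0454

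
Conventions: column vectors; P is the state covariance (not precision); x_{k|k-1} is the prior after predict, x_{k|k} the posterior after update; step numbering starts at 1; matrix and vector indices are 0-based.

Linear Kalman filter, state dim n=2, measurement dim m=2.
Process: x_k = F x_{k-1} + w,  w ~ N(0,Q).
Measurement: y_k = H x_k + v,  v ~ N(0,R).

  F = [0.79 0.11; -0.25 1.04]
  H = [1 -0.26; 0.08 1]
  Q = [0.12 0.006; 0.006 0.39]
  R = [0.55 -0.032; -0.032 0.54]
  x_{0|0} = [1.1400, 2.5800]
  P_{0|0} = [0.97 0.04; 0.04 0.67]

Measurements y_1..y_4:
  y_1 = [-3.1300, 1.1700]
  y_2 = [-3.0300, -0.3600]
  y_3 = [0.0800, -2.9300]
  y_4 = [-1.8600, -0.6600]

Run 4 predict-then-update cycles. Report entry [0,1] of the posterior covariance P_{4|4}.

P_post[0,1] = 0.0164

step 1: x^-=[1.1844, 2.3982]  P^-=[0.7404 -0.0772; -0.0772 1.1545]  S=[1.4086 -0.3485; -0.3485 1.6869]  K=[0.5662 0.1063; -0.1048 0.6591]  nu=[-3.6909, -1.3230]  x^+=[-1.0461, 1.9131]  P^+=[0.3117 0.0144; 0.0144 0.3581]
step 2: x^-=[-0.6160, 2.2512]  P^-=[0.3214 -0.0032; -0.0032 0.7893]  S=[0.9264 -0.2146; -0.2146 1.3309]  K=[0.3654 0.0758; -0.0910 0.5782]  nu=[-1.8287, -2.5619]  x^+=[-1.4785, 0.9363]  P^+=[0.2019 0.0131; 0.0131 0.3141]
step 3: x^-=[-1.0650, 1.3433]  P^-=[0.2521 0.0125; 0.0125 0.7355]  S=[0.8454 -0.1909; -0.1909 1.2791]  K=[0.3106 0.0719; -0.0843 0.5632]  nu=[1.4943, -4.1881]  x^+=[-0.9018, -1.1415]  P^+=[0.1725 0.0151; 0.0151 0.3056]
step 4: x^-=[-0.8380, -0.9617]  P^-=[0.2340 0.0189; 0.0189 0.7235]  S=[0.8230 -0.1829; -0.1829 1.2680]  K=[0.2943 0.0721; -0.0812 0.5601]  nu=[-1.2721, 0.3688]  x^+=[-1.1858, -0.6520]  P^+=[0.1638 0.0164; 0.0164 0.3037]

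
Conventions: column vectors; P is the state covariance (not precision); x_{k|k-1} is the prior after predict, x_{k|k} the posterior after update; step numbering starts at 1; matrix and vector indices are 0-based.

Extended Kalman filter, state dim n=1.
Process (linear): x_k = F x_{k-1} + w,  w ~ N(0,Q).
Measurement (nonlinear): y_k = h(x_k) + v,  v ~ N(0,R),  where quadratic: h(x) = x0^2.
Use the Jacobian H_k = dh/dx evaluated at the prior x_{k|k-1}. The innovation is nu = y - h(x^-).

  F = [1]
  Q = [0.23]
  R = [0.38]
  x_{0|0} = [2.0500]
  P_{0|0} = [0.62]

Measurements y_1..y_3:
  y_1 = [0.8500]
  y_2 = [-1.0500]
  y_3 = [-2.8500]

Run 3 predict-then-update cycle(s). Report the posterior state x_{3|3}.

step 1: x^-=[2.0500]  P^-=[0.8500]  H_jac=[4.1000]  S=[14.6685]  K=[0.2376]  nu=[-3.3525]  x^+=[1.2535]  P^+=[0.0220]
step 2: x^-=[1.2535]  P^-=[0.2520]  H_jac=[2.5070]  S=[1.9640]  K=[0.3217]  nu=[-2.6213]  x^+=[0.4102]  P^+=[0.0488]
step 3: x^-=[0.4102]  P^-=[0.2788]  H_jac=[0.8205]  S=[0.5676]  K=[0.4029]  nu=[-3.0183]  x^+=[-0.8059]  P^+=[0.1866]

x_post = [-0.8059]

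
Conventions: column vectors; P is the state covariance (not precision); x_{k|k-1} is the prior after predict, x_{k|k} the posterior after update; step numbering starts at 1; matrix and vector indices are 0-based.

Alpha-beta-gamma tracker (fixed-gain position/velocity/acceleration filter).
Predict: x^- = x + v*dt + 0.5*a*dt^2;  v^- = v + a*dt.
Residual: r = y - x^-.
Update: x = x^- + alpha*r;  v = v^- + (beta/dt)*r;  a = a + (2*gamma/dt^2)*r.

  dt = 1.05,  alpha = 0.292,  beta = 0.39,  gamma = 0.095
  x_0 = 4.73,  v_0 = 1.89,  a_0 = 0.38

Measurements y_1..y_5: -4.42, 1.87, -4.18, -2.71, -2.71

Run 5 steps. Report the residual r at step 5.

step 1: x_pred=6.9240  r=-11.3440  x^+=3.6115  v^+=-1.9245  a^+=-1.5750
step 2: x_pred=0.7226  r=1.1474  x^+=1.0577  v^+=-3.1520  a^+=-1.3772
step 3: x_pred=-3.0112  r=-1.1688  x^+=-3.3525  v^+=-5.0323  a^+=-1.5787
step 4: x_pred=-9.5066  r=6.7966  x^+=-7.5220  v^+=-4.1654  a^+=-0.4074
step 5: x_pred=-12.1202  r=9.4102  x^+=-9.3725  v^+=-1.0979  a^+=1.2143

resid = 9.4102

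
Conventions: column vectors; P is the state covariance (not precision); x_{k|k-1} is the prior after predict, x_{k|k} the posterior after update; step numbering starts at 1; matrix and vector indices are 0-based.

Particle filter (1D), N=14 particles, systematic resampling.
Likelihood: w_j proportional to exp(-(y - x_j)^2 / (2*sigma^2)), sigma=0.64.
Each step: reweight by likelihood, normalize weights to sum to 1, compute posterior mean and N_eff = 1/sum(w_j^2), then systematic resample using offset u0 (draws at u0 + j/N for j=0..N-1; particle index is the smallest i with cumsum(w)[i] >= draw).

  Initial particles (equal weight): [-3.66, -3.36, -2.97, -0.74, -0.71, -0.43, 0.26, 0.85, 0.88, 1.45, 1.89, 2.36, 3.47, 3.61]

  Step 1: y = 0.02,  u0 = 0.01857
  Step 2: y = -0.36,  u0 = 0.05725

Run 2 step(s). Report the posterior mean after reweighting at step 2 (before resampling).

post_mean = -0.2868

step 1: w=[0.0000, 0.0000, 0.0000, 0.1349, 0.1424, 0.2132, 0.2544, 0.1177, 0.1107, 0.0225, 0.0038, 0.0003, 0.0000, 0.0000]  mean=0.0116  Neff=5.7046  idx=[3, 3, 4, 4, 5, 5, 5, 6, 6, 6, 6, 7, 8, 8]
step 2: w=[0.0896, 0.0896, 0.0920, 0.0920, 0.1062, 0.1062, 0.1062, 0.0668, 0.0668, 0.0668, 0.0668, 0.0179, 0.0164, 0.0164]  mean=-0.2868  Neff=11.6837  idx=[0, 1, 2, 3, 3, 4, 5, 5, 6, 7, 8, 9, 10, 13]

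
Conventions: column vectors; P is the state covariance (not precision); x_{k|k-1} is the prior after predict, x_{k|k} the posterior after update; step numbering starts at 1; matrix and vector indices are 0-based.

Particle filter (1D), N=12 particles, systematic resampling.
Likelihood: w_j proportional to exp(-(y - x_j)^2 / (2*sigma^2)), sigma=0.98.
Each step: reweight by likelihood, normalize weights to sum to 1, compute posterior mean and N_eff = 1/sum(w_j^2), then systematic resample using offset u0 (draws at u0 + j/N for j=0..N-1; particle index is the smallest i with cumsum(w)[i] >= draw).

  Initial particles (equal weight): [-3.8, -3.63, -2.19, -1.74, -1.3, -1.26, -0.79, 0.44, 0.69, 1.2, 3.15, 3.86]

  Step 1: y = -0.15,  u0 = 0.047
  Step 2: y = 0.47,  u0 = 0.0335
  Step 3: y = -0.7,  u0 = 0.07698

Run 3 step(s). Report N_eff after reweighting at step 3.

step 1: w=[0.0002, 0.0004, 0.0277, 0.0648, 0.1213, 0.1272, 0.1952, 0.2015, 0.1673, 0.0935, 0.0008, 0.0001]  mean=-0.3288  Neff=6.6102  idx=[3, 4, 4, 5, 6, 6, 7, 7, 7, 8, 8, 9]
step 2: w=[0.0108, 0.0270, 0.0270, 0.0290, 0.0603, 0.0603, 0.1376, 0.1376, 0.1376, 0.1343, 0.1343, 0.1043]  mean=0.2715  Neff=8.8150  idx=[1, 4, 5, 6, 7, 7, 8, 8, 9, 10, 10, 11]
step 3: w=[0.1254, 0.1506, 0.1506, 0.0769, 0.0769, 0.0769, 0.0769, 0.0769, 0.0553, 0.0553, 0.0553, 0.0231]  mean=-0.0896  Neff=9.9657  idx=[0, 1, 1, 2, 2, 3, 4, 6, 7, 8, 9, 11]

N_eff = 9.9657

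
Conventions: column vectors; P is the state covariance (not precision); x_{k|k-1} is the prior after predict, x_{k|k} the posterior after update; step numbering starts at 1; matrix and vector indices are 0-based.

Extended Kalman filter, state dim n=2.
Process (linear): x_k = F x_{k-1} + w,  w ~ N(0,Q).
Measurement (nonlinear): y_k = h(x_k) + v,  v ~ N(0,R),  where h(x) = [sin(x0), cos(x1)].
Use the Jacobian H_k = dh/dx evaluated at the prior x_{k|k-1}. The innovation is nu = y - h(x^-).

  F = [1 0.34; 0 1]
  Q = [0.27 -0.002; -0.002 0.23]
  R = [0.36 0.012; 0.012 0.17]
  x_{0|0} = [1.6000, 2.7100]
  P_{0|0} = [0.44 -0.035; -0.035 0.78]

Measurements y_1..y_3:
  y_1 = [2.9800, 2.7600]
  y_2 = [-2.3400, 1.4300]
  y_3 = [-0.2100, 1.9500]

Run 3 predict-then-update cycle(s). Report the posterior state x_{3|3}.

x_post = [-1.4603, 0.2294]

step 1: x^-=[2.5214, 2.7100]  P^-=[0.7764 0.2282; 0.2282 1.0100]  H_jac=[-0.8138 0.0000; 0.0000 -0.4183]  S=[0.8741 0.0897; 0.0897 0.3467]  K=[-0.7134 -0.0908; -0.0898 -1.1953]  nu=[2.3988, 3.6683]  x^+=[0.4770, -1.8900]  P^+=[0.3170 0.0574; 0.0574 0.4883]
step 2: x^-=[-0.1656, -1.8900]  P^-=[0.6824 0.2214; 0.2214 0.7183]  H_jac=[0.9863 0.0000; 0.0000 0.9495]  S=[1.0239 0.2193; 0.2193 0.8176]  K=[0.6390 0.0857; 0.0367 0.8244]  nu=[-2.1751, 1.7438]  x^+=[-1.4062, -0.5322]  P^+=[0.2343 0.0234; 0.0234 0.1481]
step 3: x^-=[-1.5872, -0.5322]  P^-=[0.5373 0.0718; 0.0718 0.3781]  H_jac=[-0.0164 0.0000; 0.0000 0.5075]  S=[0.3601 0.0114; 0.0114 0.2674]  K=[-0.0288 0.1374; -0.0260 0.7187]  nu=[0.7899, 1.0883]  x^+=[-1.4603, 0.2294]  P^+=[0.5321 0.0454; 0.0454 0.2402]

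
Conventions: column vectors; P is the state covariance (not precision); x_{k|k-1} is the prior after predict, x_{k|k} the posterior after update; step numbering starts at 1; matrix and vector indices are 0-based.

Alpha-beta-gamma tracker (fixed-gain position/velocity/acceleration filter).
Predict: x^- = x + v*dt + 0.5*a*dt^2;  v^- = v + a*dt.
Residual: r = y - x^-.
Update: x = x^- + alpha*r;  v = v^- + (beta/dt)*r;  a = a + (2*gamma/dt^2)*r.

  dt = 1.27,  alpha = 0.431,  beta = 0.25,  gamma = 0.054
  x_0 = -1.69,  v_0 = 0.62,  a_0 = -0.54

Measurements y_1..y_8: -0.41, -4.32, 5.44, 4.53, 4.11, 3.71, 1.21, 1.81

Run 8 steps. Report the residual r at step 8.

resid = -3.3981

step 1: x_pred=-1.3381  r=0.9281  x^+=-0.9381  v^+=0.1169  a^+=-0.4779
step 2: x_pred=-1.1750  r=-3.1450  x^+=-2.5305  v^+=-1.1091  a^+=-0.6884
step 3: x_pred=-4.4942  r=9.9342  x^+=-0.2126  v^+=-0.0279  a^+=-0.0232
step 4: x_pred=-0.2667  r=4.7967  x^+=1.8007  v^+=0.8869  a^+=0.2979
step 5: x_pred=3.1673  r=0.9427  x^+=3.5736  v^+=1.4508  a^+=0.3611
step 6: x_pred=5.7073  r=-1.9973  x^+=4.8465  v^+=1.5162  a^+=0.2273
step 7: x_pred=6.9554  r=-5.7454  x^+=4.4791  v^+=0.6739  a^+=-0.1574
step 8: x_pred=5.2081  r=-3.3981  x^+=3.7435  v^+=-0.1949  a^+=-0.3849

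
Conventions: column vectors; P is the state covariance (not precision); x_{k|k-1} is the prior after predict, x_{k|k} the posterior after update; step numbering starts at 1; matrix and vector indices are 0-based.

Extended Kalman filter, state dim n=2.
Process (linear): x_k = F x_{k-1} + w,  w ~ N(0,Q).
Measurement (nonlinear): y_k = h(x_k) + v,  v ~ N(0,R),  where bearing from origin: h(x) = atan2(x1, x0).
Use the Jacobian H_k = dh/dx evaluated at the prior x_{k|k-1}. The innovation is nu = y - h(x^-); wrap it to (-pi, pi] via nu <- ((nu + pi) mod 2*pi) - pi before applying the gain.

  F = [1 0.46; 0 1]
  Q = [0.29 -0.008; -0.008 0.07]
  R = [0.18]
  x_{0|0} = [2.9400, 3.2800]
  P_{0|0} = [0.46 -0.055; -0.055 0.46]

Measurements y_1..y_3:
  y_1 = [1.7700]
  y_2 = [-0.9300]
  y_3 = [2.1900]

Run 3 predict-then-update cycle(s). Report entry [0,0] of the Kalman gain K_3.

K[0,0] = -0.1410

step 1: x^-=[4.4488, 3.2800]  P^-=[0.7967 0.1486; 0.1486 0.5300]  H_jac=[-0.1074 0.1456]  S=[0.1958]  K=[-0.3264; 0.3127]  nu=[1.1347]  x^+=[4.0784, 3.6349]  P^+=[0.7759 0.1686; 0.1686 0.5109]
step 2: x^-=[5.7505, 3.6349]  P^-=[1.3291 0.3956; 0.3956 0.5809]  H_jac=[-0.0785 0.1243]  S=[0.1894]  K=[-0.2916; 0.2170]  nu=[-1.4937]  x^+=[6.1860, 3.3108]  P^+=[1.3130 0.4076; 0.4076 0.5719]
step 3: x^-=[7.7089, 3.3108]  P^-=[2.0989 0.6627; 0.6627 0.6419]  H_jac=[-0.0470 0.1095]  S=[0.1855]  K=[-0.1410; 0.2110]  nu=[1.7843]  x^+=[7.4574, 3.6872]  P^+=[2.0953 0.6682; 0.6682 0.6337]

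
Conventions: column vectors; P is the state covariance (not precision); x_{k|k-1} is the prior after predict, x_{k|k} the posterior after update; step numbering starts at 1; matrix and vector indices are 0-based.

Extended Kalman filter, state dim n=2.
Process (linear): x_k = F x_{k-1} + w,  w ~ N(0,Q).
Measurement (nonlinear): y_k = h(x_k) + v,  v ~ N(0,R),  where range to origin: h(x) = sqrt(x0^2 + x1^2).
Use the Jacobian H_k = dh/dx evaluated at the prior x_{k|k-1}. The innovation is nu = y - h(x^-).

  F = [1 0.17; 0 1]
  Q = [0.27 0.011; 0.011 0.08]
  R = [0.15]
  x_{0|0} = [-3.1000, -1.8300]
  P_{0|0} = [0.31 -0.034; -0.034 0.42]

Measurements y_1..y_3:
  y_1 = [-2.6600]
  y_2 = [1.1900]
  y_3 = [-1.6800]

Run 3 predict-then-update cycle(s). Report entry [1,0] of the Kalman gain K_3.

K[1,0] = 0.2651

step 1: x^-=[-3.4111, -1.8300]  P^-=[0.5806 0.0484; 0.0484 0.5000]  H_jac=[-0.8812 -0.4727]  S=[0.7529]  K=[-0.7099; -0.3706]  nu=[-6.5310]  x^+=[1.2253, 0.5904]  P^+=[0.2011 -0.1497; -0.1497 0.3966]
step 2: x^-=[1.3257, 0.5904]  P^-=[0.4317 -0.0713; -0.0713 0.4766]  H_jac=[0.9135 0.4068]  S=[0.5362]  K=[0.6815; 0.2402]  nu=[-0.2612]  x^+=[1.1477, 0.5277]  P^+=[0.1827 -0.1590; -0.1590 0.4457]
step 3: x^-=[1.2374, 0.5277]  P^-=[0.4115 -0.0723; -0.0723 0.5257]  H_jac=[0.9199 0.3923]  S=[0.5269]  K=[0.6646; 0.2651]  nu=[-3.0252]  x^+=[-0.7732, -0.2744]  P^+=[0.1788 -0.1651; -0.1651 0.4886]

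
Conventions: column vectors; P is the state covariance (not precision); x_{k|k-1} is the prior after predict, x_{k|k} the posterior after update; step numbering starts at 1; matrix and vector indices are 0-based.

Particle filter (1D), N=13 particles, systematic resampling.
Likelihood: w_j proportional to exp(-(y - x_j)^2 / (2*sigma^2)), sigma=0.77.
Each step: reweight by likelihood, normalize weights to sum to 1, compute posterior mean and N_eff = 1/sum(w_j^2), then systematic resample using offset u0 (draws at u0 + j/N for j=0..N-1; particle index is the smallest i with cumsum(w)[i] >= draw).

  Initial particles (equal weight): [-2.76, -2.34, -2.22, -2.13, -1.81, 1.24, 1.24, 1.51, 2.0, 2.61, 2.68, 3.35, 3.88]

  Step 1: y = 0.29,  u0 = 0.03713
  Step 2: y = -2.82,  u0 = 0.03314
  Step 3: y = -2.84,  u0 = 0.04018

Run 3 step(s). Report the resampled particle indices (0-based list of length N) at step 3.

resampled_idx = [0, 1, 2, 3, 4, 5, 6, 7, 7, 8, 9, 10, 11]

step 1: w=[0.0003, 0.0021, 0.0036, 0.0053, 0.0178, 0.3427, 0.3427, 0.2091, 0.0623, 0.0078, 0.0059, 0.0003, 0.0000]  mean=1.2704  Neff=3.5339  idx=[5, 5, 5, 5, 5, 6, 6, 6, 6, 7, 7, 7, 8]
step 2: w=[0.1058, 0.1058, 0.1058, 0.1058, 0.1058, 0.1058, 0.1058, 0.1058, 0.1058, 0.0157, 0.0157, 0.0157, 0.0004]  mean=1.2530  Neff=9.8452  idx=[0, 1, 1, 2, 3, 3, 4, 5, 6, 6, 7, 8, 9]
step 3: w=[0.0823, 0.0823, 0.0823, 0.0823, 0.0823, 0.0823, 0.0823, 0.0823, 0.0823, 0.0823, 0.0823, 0.0823, 0.0121]  mean=1.2433  Neff=12.2732  idx=[0, 1, 2, 3, 4, 5, 6, 7, 7, 8, 9, 10, 11]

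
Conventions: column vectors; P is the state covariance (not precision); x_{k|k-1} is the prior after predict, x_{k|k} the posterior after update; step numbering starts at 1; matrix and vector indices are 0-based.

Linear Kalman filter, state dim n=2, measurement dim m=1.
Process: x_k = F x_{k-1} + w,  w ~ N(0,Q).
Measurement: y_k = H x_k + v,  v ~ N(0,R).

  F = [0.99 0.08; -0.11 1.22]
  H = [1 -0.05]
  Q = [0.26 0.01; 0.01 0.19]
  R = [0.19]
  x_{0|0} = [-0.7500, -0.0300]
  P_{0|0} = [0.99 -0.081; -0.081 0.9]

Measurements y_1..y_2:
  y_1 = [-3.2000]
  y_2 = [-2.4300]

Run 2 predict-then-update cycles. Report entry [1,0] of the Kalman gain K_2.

K[1,0] = 0.1320

step 1: x^-=[-0.7449, 0.0459]  P^-=[1.2232 -0.1071; -0.1071 1.5633]  S=[1.4278]  K=[0.8604; -0.1297]  nu=[-2.4528]  x^+=[-2.8554, 0.3641]  P^+=[0.1661 0.0523; 0.0523 1.5392]
step 2: x^-=[-2.7977, 0.7583]  P^-=[0.4409 0.2049; 0.2049 2.4690]  S=[0.6166]  K=[0.6985; 0.1320]  nu=[0.4056]  x^+=[-2.5144, 0.8119]  P^+=[0.1401 0.1480; 0.1480 2.4582]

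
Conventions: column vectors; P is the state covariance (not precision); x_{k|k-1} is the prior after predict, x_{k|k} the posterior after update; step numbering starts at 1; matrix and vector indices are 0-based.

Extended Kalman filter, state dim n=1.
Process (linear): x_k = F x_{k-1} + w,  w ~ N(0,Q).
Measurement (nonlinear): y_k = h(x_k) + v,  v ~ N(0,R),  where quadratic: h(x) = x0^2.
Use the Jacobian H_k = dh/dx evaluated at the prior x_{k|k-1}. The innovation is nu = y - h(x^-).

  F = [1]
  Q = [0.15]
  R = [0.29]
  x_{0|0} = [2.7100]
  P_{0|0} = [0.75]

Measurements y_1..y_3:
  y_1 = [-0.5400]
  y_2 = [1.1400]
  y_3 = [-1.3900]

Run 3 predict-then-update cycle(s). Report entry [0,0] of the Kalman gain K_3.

K[0,0] = 0.3394

step 1: x^-=[2.7100]  P^-=[0.9000]  H_jac=[5.4200]  S=[26.7288]  K=[0.1825]  nu=[-7.8841]  x^+=[1.2712]  P^+=[0.0098]
step 2: x^-=[1.2712]  P^-=[0.1598]  H_jac=[2.5423]  S=[1.3226]  K=[0.3071]  nu=[-0.4758]  x^+=[1.1250]  P^+=[0.0350]
step 3: x^-=[1.1250]  P^-=[0.1850]  H_jac=[2.2501]  S=[1.2268]  K=[0.3394]  nu=[-2.6557]  x^+=[0.2238]  P^+=[0.0437]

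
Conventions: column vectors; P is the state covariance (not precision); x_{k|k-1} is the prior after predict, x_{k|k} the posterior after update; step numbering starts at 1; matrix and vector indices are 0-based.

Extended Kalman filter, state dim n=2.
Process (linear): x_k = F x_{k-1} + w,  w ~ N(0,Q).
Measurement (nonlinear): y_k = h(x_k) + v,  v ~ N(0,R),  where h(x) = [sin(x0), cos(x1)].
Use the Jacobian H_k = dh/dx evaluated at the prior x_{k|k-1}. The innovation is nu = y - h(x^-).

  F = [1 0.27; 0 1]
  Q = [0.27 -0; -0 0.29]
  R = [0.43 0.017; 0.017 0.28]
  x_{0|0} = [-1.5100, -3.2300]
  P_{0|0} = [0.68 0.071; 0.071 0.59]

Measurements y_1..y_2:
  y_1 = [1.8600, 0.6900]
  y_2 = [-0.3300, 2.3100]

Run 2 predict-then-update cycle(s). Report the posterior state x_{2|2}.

x_post = [-6.6103, -6.7475]

step 1: x^-=[-2.3821, -3.2300]  P^-=[1.0314 0.2303; 0.2303 0.8800]  H_jac=[-0.7252 0.0000; 0.0000 -0.0883]  S=[0.9724 0.0317; 0.0317 0.2869]  K=[-0.7696 0.0143; -0.1635 -0.2528]  nu=[2.5486, 1.6861]  x^+=[-4.3195, -4.0729]  P^+=[0.4560 0.1029; 0.1029 0.8331]
step 2: x^-=[-5.4191, -4.0729]  P^-=[0.8423 0.3278; 0.3278 1.1231]  H_jac=[0.6494 0.0000; 0.0000 -0.8024]  S=[0.7852 -0.1538; -0.1538 1.0030]  K=[0.6652 -0.1602; 0.0981 -0.8833]  nu=[-1.0905, 2.9068]  x^+=[-6.6103, -6.7475]  P^+=[0.4363 0.0418; 0.0418 0.3062]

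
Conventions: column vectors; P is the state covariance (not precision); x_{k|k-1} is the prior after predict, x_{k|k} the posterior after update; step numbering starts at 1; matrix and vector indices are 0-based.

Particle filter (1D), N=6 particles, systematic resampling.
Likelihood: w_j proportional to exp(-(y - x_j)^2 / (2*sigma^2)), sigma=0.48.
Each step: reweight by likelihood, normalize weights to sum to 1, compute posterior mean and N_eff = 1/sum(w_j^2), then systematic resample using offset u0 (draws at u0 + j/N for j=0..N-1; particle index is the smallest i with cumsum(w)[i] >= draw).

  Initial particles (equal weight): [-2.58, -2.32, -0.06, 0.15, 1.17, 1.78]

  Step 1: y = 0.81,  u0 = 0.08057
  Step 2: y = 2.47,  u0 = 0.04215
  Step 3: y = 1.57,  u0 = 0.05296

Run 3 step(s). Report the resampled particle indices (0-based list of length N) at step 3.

resampled_idx = [0, 1, 2, 3, 4, 5]

step 1: w=[0.0000, 0.0000, 0.1319, 0.2649, 0.5147, 0.0885]  mean=0.7915  Neff=2.7755  idx=[2, 3, 4, 4, 4, 5]
step 2: w=[0.0000, 0.0000, 0.0591, 0.0591, 0.0591, 0.8228]  mean=1.6719  Neff=1.4545  idx=[2, 5, 5, 5, 5, 5]
step 3: w=[0.1346, 0.1731, 0.1731, 0.1731, 0.1731, 0.1731]  mean=1.6979  Neff=5.9559  idx=[0, 1, 2, 3, 4, 5]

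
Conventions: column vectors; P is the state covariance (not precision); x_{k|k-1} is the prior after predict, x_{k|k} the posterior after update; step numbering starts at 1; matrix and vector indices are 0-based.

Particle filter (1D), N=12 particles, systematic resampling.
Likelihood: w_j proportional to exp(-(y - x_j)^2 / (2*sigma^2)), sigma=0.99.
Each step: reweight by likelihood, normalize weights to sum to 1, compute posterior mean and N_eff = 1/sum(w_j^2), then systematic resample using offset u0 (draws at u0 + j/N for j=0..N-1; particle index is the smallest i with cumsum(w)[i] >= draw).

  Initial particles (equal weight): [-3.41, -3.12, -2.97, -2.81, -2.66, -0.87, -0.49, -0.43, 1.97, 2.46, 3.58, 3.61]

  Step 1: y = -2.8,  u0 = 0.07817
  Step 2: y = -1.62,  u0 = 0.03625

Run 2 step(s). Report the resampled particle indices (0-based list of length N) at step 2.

step 1: w=[0.1646, 0.1889, 0.1961, 0.1990, 0.1971, 0.0298, 0.0131, 0.0113, 0.0000, 0.0000, 0.0000, 0.0000]  mean=-2.8541  Neff=5.5277  idx=[0, 0, 1, 1, 2, 2, 3, 3, 3, 4, 4, 7]
step 2: w=[0.0397, 0.0397, 0.0647, 0.0647, 0.0804, 0.0804, 0.0989, 0.0989, 0.0989, 0.1173, 0.1173, 0.0989]  mean=-2.6528  Neff=10.9726  idx=[0, 2, 3, 4, 5, 6, 7, 8, 9, 10, 10, 11]

resampled_idx = [0, 2, 3, 4, 5, 6, 7, 8, 9, 10, 10, 11]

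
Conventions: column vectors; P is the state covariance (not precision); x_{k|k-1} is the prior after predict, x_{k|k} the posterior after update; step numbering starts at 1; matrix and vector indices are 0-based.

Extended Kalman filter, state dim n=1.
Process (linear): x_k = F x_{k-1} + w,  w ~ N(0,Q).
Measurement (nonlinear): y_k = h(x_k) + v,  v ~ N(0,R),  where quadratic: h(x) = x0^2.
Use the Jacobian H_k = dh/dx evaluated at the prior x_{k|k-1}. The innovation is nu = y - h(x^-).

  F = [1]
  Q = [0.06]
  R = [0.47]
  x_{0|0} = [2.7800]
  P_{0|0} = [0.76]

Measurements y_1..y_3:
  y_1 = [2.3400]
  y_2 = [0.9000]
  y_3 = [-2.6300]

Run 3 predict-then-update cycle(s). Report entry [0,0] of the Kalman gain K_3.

K[0,0] = 0.2090

step 1: x^-=[2.7800]  P^-=[0.8200]  H_jac=[5.5600]  S=[25.8192]  K=[0.1766]  nu=[-5.3884]  x^+=[1.8285]  P^+=[0.0149]
step 2: x^-=[1.8285]  P^-=[0.0749]  H_jac=[3.6570]  S=[1.4721]  K=[0.1861]  nu=[-2.4434]  x^+=[1.3737]  P^+=[0.0239]
step 3: x^-=[1.3737]  P^-=[0.0839]  H_jac=[2.7474]  S=[1.1035]  K=[0.2090]  nu=[-4.5170]  x^+=[0.4299]  P^+=[0.0357]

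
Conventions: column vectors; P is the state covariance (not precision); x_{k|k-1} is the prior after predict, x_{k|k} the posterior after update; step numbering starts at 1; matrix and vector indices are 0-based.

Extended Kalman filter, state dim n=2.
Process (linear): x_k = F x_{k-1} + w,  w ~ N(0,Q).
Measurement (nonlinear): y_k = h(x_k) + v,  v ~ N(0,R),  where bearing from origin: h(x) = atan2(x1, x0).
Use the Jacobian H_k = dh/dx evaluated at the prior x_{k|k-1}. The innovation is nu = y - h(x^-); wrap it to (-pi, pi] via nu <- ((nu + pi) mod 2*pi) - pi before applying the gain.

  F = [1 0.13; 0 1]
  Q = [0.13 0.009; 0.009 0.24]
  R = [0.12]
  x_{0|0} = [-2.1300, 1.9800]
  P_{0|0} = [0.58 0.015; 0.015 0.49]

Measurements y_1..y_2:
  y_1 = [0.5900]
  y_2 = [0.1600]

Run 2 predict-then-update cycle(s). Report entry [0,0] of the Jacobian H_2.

step 1: x^-=[-1.8726, 1.9800]  P^-=[0.7222 0.0877; 0.0877 0.7300]  H_jac=[-0.2666 -0.2521]  S=[0.2295]  K=[-0.9352; -0.9038]  nu=[-1.7383]  x^+=[-0.2470, 3.5511]  P^+=[0.5215 -0.1063; -0.1063 0.5425]
step 2: x^-=[0.2146, 3.5511]  P^-=[0.6330 -0.0268; -0.0268 0.7825]  H_jac=[-0.2806 0.0170]  S=[0.1703]  K=[-1.0455; 0.1220]  nu=[-1.3504]  x^+=[1.6265, 3.3863]  P^+=[0.4468 -0.0050; -0.0050 0.7800]

H_jac[0,0] = -0.2806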